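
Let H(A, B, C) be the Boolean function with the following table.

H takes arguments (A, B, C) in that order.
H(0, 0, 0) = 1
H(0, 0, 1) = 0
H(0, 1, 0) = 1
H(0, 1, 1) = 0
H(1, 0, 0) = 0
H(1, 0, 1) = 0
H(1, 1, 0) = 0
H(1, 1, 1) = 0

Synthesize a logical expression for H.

H(A, B, C) = ((NOT A AND NOT B) AND NOT C) OR ((NOT A AND B) AND NOT C)

Collect the rows where H=1 — (0,0,0), (0,1,0) — and write one minterm per row: ¬A·¬B·¬C, ¬A·B·¬C. Their union (logical OR) reproduces the table exactly.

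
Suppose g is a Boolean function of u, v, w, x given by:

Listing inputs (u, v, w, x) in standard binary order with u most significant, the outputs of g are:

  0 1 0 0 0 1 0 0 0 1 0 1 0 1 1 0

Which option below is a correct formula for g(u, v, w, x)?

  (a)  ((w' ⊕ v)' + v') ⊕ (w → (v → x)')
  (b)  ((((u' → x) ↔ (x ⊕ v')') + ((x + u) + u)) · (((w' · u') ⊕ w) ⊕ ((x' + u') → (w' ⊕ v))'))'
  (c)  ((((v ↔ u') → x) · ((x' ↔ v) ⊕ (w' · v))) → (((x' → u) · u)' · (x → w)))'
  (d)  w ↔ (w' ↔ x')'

c

(a) disagrees with g on (0,0,0,1) (formula → 0, table → 1); rule it out.
(b) disagrees with g on (0,0,0,1) (formula → 0, table → 1); rule it out.
(d) disagrees with g on (0,0,0,0) (formula → 1, table → 0); rule it out.
Only (c) survives; checking it on all 16 rows confirms it matches g.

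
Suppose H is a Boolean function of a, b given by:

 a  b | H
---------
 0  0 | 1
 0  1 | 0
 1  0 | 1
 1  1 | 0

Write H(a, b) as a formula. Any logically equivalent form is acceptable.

H(a, b) = NOT b

The output is the negation of b.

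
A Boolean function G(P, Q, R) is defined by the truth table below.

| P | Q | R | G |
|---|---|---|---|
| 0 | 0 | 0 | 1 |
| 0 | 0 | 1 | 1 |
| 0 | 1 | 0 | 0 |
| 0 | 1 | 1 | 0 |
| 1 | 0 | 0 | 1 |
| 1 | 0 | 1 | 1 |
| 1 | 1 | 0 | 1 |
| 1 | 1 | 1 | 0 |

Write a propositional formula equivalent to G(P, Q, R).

The 0-rows are (0,1,0), (0,1,1), (1,1,1). Take each as a conjunction (¬P·Q·¬R, ¬P·Q·R, P·Q·R), form their disjunction, and complement — that gives a formula that is 1 everywhere G is.

G(P, Q, R) = ((((P' · Q) · R') + ((P' · Q) · R)) + ((P · Q) · R))'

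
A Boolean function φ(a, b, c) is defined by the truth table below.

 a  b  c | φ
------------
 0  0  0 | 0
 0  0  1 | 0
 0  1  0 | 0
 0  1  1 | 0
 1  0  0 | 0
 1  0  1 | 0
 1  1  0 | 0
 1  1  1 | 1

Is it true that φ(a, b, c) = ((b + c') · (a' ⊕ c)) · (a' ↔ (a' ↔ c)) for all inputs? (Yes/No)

Test each input against both φ and the formula:
  a=0, b=0, c=0: formula gives 0, φ = 0 ✓
  a=0, b=0, c=1: formula gives 0, φ = 0 ✓
  a=0, b=1, c=0: formula gives 0, φ = 0 ✓
  a=0, b=1, c=1: formula gives 0, φ = 0 ✓
  a=1, b=0, c=0: formula gives 0, φ = 0 ✓
  … (the remaining 3 rows also agree.)
Every row agrees, so the formula is equivalent.

Yes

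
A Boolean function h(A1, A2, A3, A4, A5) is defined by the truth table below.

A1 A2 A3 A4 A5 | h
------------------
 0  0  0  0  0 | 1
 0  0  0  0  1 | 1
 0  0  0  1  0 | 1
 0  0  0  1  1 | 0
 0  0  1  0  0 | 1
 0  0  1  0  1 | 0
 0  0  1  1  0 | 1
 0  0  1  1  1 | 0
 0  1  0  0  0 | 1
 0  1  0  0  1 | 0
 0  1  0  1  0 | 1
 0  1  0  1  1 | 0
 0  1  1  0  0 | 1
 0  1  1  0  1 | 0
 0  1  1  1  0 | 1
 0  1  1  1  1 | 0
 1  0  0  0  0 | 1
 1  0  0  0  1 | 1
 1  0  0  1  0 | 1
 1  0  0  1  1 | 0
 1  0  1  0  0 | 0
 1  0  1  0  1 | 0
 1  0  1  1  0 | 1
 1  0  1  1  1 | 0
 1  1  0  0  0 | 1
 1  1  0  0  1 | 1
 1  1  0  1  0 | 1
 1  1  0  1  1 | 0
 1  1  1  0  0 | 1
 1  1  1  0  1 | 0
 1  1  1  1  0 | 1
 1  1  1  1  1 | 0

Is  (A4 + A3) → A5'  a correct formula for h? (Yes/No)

No

Test each input against both h and the formula:
  A1=0, A2=0, A3=0, A4=0, A5=0: formula gives 1, h = 1 ✓
  A1=0, A2=0, A3=0, A4=0, A5=1: formula gives 1, h = 1 ✓
  A1=0, A2=0, A3=0, A4=1, A5=0: formula gives 1, h = 1 ✓
  A1=0, A2=0, A3=0, A4=1, A5=1: formula gives 0, h = 0 ✓
  …
  A1=0, A2=1, A3=0, A4=0, A5=1: formula gives 1, but h = 0 ✗
Since they disagree at (0,1,0,0,1), the expression is not a correct formula for h.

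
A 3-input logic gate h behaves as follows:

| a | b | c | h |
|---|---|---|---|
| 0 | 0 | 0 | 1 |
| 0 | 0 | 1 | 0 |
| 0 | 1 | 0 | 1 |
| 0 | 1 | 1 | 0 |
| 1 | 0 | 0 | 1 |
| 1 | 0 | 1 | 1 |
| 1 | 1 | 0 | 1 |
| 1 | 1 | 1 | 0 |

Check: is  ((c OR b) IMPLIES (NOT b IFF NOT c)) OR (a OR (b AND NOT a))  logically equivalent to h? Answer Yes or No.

No

Test each input against both h and the formula:
  a=0, b=0, c=0: formula gives 1, h = 1 ✓
  a=0, b=0, c=1: formula gives 0, h = 0 ✓
  a=0, b=1, c=0: formula gives 1, h = 1 ✓
  a=0, b=1, c=1: formula gives 1, but h = 0 ✗
A single disagreement suffices: at (0,1,1) they differ, so the formula does not compute h.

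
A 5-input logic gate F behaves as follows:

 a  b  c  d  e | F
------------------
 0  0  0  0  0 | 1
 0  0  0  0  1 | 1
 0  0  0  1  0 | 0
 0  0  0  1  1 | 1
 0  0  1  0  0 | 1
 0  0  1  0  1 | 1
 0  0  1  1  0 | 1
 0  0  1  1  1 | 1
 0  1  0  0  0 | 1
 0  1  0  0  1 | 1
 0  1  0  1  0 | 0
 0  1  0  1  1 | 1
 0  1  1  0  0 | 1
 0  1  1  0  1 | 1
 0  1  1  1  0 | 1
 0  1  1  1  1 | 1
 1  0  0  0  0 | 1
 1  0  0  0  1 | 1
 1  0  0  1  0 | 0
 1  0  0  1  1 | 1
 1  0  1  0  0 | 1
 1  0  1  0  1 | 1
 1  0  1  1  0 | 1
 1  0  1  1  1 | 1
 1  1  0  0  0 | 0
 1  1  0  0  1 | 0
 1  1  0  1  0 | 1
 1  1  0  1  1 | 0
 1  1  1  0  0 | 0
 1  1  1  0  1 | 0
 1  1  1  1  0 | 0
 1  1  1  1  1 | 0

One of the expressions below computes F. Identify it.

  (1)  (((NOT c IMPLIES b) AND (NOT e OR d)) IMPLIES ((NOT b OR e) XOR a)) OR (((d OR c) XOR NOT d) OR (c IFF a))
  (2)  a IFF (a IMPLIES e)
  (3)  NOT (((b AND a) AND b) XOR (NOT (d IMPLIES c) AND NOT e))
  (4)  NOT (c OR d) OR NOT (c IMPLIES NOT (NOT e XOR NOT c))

3

(1) fails at (0,0,0,1,0): the formula yields 1, F is 0.
(2) fails at (0,0,0,0,0): the formula yields 0, F is 1.
(4) fails at (0,0,0,1,1): the formula yields 0, F is 1.
Only (3) survives; checking it on all 32 rows confirms it matches F.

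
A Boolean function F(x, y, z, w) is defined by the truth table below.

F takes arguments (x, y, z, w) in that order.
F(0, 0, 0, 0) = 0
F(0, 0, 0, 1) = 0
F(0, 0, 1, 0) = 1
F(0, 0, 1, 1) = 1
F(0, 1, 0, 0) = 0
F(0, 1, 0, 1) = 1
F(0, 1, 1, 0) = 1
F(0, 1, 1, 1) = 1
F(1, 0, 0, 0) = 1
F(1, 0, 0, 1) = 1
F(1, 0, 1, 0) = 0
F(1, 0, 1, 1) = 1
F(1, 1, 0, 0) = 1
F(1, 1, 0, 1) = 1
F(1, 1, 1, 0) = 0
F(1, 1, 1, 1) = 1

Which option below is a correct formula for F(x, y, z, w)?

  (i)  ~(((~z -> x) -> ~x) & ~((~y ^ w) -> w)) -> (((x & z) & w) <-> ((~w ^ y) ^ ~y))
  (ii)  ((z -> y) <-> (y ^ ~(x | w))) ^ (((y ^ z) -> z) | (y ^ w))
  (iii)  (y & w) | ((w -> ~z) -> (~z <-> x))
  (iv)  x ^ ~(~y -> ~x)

iii

(i) disagrees with F on (0,0,0,0) (formula → 1, table → 0); rule it out.
(ii) disagrees with F on (0,0,0,1) (formula → 1, table → 0); rule it out.
(iv) disagrees with F on (0,0,1,0) (formula → 0, table → 1); rule it out.
That leaves (iii). Evaluating it on every row reproduces the table of F exactly.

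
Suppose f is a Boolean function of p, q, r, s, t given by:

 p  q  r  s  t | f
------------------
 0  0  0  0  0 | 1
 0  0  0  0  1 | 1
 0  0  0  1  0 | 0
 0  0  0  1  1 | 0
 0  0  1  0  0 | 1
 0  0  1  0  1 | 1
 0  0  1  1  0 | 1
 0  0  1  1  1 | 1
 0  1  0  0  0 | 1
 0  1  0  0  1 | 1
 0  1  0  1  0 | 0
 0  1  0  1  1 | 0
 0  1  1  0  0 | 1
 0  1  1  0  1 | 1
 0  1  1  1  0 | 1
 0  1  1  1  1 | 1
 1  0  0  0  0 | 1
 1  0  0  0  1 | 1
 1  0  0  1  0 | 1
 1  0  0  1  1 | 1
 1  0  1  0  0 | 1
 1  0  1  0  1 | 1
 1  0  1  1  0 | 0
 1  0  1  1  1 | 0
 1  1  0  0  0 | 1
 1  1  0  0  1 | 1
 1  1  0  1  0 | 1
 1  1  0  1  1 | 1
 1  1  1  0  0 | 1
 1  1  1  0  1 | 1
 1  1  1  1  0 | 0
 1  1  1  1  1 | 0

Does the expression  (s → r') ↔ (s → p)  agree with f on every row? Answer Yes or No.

Yes

Evaluate (s → r') ↔ (s → p) on each row and compare to f:
  p=0, q=0, r=0, s=0, t=0: formula gives 1, f = 1 ✓
  p=0, q=0, r=0, s=0, t=1: formula gives 1, f = 1 ✓
  p=0, q=0, r=0, s=1, t=0: formula gives 0, f = 0 ✓
  p=0, q=0, r=0, s=1, t=1: formula gives 0, f = 0 ✓
  … (the remaining 28 rows also agree.)
No disagreement on any input; they are logically equivalent.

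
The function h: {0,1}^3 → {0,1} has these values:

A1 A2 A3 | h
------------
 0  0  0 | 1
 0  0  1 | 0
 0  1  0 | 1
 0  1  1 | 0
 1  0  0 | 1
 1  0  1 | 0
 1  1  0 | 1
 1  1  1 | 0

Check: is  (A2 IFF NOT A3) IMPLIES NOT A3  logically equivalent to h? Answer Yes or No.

Test each input against both h and the formula:
  A1=0, A2=0, A3=0: formula gives 1, h = 1 ✓
  A1=0, A2=0, A3=1: formula gives 0, h = 0 ✓
  A1=0, A2=1, A3=0: formula gives 1, h = 1 ✓
  A1=0, A2=1, A3=1: formula gives 1, but h = 0 ✗
Since they disagree at (0,1,1), the expression is not a correct formula for h.

No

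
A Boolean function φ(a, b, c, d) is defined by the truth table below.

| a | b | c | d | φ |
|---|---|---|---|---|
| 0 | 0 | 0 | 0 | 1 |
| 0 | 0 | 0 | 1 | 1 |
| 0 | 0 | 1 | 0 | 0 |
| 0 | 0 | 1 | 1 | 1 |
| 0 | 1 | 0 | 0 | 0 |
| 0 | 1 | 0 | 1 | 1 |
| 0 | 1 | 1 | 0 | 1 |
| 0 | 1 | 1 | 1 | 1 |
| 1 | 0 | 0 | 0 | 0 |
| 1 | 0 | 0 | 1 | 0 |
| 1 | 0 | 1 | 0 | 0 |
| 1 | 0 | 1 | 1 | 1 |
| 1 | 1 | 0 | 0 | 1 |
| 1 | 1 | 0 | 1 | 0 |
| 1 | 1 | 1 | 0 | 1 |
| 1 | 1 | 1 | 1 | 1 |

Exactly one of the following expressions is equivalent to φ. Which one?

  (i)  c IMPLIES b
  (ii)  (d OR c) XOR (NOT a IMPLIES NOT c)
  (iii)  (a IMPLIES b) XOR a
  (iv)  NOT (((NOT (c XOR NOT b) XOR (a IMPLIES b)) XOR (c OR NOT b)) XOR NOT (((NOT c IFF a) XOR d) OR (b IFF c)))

iv

(i): at (0,0,1,1) it gives 0, but φ = 1 — eliminated.
(ii): at (0,0,0,1) it gives 0, but φ = 1 — eliminated.
(iii): at (0,0,1,0) it gives 1, but φ = 0 — eliminated.
That leaves (iv). Evaluating it on every row reproduces the table of φ exactly.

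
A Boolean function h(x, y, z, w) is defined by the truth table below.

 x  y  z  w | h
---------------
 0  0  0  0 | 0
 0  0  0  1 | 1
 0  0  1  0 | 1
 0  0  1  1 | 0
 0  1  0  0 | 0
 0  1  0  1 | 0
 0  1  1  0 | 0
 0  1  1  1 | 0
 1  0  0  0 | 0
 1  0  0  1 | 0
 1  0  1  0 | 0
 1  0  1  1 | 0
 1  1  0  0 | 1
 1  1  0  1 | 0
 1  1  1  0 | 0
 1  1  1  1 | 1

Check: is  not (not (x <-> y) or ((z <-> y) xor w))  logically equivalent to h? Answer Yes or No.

Yes

Test each input against both h and the formula:
  x=0, y=0, z=0, w=0: formula gives 0, h = 0 ✓
  x=0, y=0, z=0, w=1: formula gives 1, h = 1 ✓
  x=0, y=0, z=1, w=0: formula gives 1, h = 1 ✓
  x=0, y=0, z=1, w=1: formula gives 0, h = 0 ✓
  …and likewise for the remaining 12 rows.
All 16 rows match — the expression computes h exactly.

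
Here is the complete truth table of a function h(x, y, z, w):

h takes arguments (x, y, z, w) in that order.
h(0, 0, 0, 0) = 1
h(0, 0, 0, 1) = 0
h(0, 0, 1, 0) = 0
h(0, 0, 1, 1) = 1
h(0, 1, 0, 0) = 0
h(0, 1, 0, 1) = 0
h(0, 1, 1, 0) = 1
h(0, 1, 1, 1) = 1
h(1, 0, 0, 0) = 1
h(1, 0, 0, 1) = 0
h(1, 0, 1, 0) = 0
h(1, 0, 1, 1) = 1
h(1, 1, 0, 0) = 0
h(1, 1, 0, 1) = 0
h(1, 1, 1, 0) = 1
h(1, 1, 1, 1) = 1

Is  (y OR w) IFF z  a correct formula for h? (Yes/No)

Yes

Evaluate (y OR w) IFF z on each row and compare to h:
  x=0, y=0, z=0, w=0: formula gives 1, h = 1 ✓
  x=0, y=0, z=0, w=1: formula gives 0, h = 0 ✓
  x=0, y=0, z=1, w=0: formula gives 0, h = 0 ✓
  x=0, y=0, z=1, w=1: formula gives 1, h = 1 ✓
  … (the remaining 12 rows also agree.)
All 16 rows match — the expression computes h exactly.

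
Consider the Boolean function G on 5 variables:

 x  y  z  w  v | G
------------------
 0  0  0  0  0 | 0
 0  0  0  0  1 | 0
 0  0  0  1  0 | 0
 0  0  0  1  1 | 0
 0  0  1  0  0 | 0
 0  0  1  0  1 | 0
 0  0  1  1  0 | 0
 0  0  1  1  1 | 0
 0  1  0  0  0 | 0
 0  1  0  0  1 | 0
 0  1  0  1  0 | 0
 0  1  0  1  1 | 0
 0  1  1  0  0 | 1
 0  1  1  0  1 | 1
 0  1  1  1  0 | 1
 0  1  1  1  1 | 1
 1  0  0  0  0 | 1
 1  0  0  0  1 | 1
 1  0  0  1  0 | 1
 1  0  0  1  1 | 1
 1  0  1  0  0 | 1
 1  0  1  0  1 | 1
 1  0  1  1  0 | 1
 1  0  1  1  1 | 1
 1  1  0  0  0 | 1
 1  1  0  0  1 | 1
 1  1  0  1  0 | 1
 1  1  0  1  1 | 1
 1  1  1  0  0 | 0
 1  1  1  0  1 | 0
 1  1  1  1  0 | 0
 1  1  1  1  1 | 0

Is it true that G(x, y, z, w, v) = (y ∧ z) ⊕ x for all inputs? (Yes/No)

Evaluate (y ∧ z) ⊕ x on each row and compare to G:
  x=0, y=0, z=0, w=0, v=0: formula gives 0, G = 0 ✓
  x=0, y=0, z=0, w=0, v=1: formula gives 0, G = 0 ✓
  x=0, y=0, z=0, w=1, v=0: formula gives 0, G = 0 ✓
  x=0, y=0, z=0, w=1, v=1: formula gives 0, G = 0 ✓
  …and likewise for the remaining 28 rows.
Every row agrees, so the formula is equivalent.

Yes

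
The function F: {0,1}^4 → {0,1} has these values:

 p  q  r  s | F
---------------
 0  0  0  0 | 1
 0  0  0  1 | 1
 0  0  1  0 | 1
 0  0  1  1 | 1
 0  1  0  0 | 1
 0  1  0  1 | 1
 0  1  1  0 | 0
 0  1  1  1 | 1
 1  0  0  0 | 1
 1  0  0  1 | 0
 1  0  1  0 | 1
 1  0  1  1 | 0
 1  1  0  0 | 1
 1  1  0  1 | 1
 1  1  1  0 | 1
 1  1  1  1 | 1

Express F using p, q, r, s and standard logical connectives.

There are just 3 zero rows: (0,1,1,0), (1,0,0,1), (1,0,1,1). Their minterms are ¬p·q·r·¬s, p·¬q·¬r·s, p·¬q·r·s; the OR of those covers precisely the 0-outputs, and negating it yields F.

F(p, q, r, s) = (((((p' · q) · r) · s') + (((p · q') · r') · s)) + (((p · q') · r) · s))'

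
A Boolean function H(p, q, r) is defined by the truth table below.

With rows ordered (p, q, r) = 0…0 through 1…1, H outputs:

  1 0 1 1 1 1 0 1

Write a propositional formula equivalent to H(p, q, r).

H is 0 on only 2 rows — (0,0,1), (1,1,0). Writing each as a minterm (¬p·¬q·r, p·q·¬r) and OR-ing them characterizes exactly where H=0, so H is the negation of that disjunction.

H(p, q, r) = not (((not p and not q) and r) or ((p and q) and not r))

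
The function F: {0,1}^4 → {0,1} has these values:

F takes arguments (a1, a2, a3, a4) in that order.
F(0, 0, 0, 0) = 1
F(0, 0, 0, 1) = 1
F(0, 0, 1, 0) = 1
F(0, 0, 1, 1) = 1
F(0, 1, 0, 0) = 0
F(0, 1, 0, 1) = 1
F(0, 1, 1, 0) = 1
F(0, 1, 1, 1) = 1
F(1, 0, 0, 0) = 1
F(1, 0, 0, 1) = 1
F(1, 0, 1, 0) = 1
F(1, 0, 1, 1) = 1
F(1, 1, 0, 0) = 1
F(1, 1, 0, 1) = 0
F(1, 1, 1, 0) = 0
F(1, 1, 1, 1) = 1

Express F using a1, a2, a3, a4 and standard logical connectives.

F(a1, a2, a3, a4) = ¬(((((¬a1 ∧ a2) ∧ ¬a3) ∧ ¬a4) ∨ (((a1 ∧ a2) ∧ ¬a3) ∧ a4)) ∨ (((a1 ∧ a2) ∧ a3) ∧ ¬a4))

The 0-rows are (0,1,0,0), (1,1,0,1), (1,1,1,0). Take each as a conjunction (¬a1·a2·¬a3·¬a4, a1·a2·¬a3·a4, a1·a2·a3·¬a4), form their disjunction, and complement — that gives a formula that is 1 everywhere F is.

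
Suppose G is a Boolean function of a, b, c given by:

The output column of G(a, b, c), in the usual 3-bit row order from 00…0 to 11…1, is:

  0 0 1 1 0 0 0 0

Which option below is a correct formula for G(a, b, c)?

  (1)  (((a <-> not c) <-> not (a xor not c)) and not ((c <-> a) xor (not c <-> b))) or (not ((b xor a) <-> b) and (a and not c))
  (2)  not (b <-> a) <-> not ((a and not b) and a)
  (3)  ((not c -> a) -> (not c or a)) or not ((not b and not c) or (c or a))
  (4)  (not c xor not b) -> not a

(1): at (1,0,0) it gives 1, but G = 0 — eliminated.
(3): at (0,0,0) it gives 1, but G = 0 — eliminated.
(4): at (0,0,0) it gives 1, but G = 0 — eliminated.
Only (2) survives; checking it on all 8 rows confirms it matches G.

2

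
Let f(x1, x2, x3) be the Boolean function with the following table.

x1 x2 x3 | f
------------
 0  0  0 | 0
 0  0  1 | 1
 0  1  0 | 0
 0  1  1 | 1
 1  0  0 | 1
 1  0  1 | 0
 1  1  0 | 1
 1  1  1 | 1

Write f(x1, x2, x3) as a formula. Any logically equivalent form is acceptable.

f(x1, x2, x3) = not ((((not x1 and not x2) and not x3) or ((not x1 and x2) and not x3)) or ((x1 and not x2) and x3))

f is 0 on only 3 rows — (0,0,0), (0,1,0), (1,0,1). Writing each as a minterm (¬x1·¬x2·¬x3, ¬x1·x2·¬x3, x1·¬x2·x3) and OR-ing them characterizes exactly where f=0, so f is the negation of that disjunction.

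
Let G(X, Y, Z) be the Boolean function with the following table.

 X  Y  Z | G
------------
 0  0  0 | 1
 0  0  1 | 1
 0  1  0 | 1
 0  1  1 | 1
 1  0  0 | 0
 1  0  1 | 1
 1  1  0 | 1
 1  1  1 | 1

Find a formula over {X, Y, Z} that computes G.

G(X, Y, Z) = NOT ((X AND NOT Y) AND NOT Z)

Only row (1,0,0) gives 0. So G is 1 everywhere except there — the complement of the minterm X·¬Y·¬Z.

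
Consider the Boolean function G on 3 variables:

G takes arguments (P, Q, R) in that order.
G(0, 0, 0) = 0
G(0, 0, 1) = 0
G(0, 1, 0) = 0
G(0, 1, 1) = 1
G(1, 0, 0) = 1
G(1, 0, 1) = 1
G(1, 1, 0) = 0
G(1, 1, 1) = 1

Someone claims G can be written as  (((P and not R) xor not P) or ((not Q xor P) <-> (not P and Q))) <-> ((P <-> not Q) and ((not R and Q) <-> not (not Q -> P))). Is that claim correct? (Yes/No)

Check the formula against G row by row:
  P=0, Q=0, R=0: formula gives 0, G = 0 ✓
  P=0, Q=0, R=1: formula gives 0, G = 0 ✓
  P=0, Q=1, R=0: formula gives 0, G = 0 ✓
  P=0, Q=1, R=1: formula gives 1, G = 1 ✓
  P=1, Q=0, R=0: formula gives 1, G = 1 ✓
  …and likewise for the remaining 3 rows.
Every row agrees, so the formula is equivalent.

Yes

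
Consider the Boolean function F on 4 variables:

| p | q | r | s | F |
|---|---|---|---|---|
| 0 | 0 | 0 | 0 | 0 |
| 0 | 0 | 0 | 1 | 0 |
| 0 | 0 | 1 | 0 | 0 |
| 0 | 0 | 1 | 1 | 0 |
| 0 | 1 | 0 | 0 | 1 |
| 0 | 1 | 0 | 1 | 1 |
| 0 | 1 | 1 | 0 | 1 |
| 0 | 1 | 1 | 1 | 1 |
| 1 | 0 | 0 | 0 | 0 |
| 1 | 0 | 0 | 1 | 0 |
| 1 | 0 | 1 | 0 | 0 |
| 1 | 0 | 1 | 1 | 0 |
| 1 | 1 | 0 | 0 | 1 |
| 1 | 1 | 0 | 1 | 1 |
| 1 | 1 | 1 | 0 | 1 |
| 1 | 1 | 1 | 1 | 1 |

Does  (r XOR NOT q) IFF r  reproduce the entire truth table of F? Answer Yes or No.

Evaluate (r XOR NOT q) IFF r on each row and compare to F:
  p=0, q=0, r=0, s=0: formula gives 0, F = 0 ✓
  p=0, q=0, r=0, s=1: formula gives 0, F = 0 ✓
  p=0, q=0, r=1, s=0: formula gives 0, F = 0 ✓
  p=0, q=0, r=1, s=1: formula gives 0, F = 0 ✓
  …and likewise for the remaining 12 rows.
All 16 rows match — the expression computes F exactly.

Yes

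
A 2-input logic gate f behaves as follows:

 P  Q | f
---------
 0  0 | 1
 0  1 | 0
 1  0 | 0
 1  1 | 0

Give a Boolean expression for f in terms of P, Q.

The output is 1 only when every input is 0 — NOR of all inputs.

f(P, Q) = not (P or Q)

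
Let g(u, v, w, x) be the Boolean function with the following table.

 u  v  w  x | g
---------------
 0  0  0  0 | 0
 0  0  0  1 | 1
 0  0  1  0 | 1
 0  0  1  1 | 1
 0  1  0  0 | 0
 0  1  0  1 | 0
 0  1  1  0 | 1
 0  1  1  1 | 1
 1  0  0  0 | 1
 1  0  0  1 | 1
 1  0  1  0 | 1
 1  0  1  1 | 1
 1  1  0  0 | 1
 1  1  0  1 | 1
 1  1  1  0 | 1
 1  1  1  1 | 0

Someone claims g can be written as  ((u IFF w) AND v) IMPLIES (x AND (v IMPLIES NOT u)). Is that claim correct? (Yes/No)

Test each input against both g and the formula:
  u=0, v=0, w=0, x=0: formula gives 1, but g = 0 ✗
A single disagreement suffices: at (0,0,0,0) they differ, so the formula does not compute g.

No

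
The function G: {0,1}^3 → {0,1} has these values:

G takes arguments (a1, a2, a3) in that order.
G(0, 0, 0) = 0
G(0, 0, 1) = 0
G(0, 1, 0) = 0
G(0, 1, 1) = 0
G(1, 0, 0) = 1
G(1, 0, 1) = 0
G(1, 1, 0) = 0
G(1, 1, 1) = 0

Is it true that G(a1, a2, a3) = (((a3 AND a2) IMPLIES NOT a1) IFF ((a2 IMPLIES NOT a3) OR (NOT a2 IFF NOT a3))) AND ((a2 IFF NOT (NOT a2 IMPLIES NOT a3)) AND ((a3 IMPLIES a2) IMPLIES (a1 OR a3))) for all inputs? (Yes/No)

Test each input against both G and the formula:
  a1=0, a2=0, a3=0: formula gives 0, G = 0 ✓
  a1=0, a2=0, a3=1: formula gives 0, G = 0 ✓
  a1=0, a2=1, a3=0: formula gives 0, G = 0 ✓
  a1=0, a2=1, a3=1: formula gives 0, G = 0 ✓
  a1=1, a2=0, a3=0: formula gives 1, G = 1 ✓
  … (the remaining 3 rows also agree.)
All 8 rows match — the expression computes G exactly.

Yes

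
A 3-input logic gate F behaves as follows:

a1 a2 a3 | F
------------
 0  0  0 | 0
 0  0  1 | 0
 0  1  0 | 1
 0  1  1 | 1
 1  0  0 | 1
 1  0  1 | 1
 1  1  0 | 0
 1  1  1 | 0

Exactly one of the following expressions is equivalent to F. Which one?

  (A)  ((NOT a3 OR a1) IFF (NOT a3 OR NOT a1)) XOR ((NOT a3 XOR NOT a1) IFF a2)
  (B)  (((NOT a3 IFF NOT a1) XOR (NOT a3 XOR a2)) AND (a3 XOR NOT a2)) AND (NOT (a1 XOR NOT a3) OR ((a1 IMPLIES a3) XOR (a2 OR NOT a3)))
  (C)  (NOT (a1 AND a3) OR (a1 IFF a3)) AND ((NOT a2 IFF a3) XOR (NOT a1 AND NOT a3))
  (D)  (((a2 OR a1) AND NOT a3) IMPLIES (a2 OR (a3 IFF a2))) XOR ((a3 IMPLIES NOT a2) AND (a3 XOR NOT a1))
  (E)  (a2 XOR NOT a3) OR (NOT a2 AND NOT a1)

A

(B) disagrees with F on (0,1,0) (formula → 0, table → 1); rule it out.
(C) disagrees with F on (0,0,0) (formula → 1, table → 0); rule it out.
(D) disagrees with F on (0,0,1) (formula → 1, table → 0); rule it out.
(E) disagrees with F on (0,0,0) (formula → 1, table → 0); rule it out.
Only (A) survives; checking it on all 8 rows confirms it matches F.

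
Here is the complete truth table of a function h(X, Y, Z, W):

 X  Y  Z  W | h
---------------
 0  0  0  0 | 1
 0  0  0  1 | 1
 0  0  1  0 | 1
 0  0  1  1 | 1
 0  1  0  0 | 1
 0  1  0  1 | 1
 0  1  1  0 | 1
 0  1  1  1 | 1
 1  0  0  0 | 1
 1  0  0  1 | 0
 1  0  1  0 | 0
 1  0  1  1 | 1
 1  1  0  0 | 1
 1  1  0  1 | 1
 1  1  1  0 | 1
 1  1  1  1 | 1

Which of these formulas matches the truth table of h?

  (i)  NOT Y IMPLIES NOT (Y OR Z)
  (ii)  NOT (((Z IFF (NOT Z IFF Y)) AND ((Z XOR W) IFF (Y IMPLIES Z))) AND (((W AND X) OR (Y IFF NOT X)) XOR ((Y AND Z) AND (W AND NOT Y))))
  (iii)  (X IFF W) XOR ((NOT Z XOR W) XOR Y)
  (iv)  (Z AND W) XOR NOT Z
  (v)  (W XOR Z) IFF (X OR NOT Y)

(i) fails at (0,0,1,0): the formula yields 0, h is 1.
(iii) fails at (0,0,0,0): the formula yields 0, h is 1.
(iv) fails at (0,0,1,0): the formula yields 0, h is 1.
(v) fails at (0,0,0,0): the formula yields 0, h is 1.
Only (ii) survives; checking it on all 16 rows confirms it matches h.

ii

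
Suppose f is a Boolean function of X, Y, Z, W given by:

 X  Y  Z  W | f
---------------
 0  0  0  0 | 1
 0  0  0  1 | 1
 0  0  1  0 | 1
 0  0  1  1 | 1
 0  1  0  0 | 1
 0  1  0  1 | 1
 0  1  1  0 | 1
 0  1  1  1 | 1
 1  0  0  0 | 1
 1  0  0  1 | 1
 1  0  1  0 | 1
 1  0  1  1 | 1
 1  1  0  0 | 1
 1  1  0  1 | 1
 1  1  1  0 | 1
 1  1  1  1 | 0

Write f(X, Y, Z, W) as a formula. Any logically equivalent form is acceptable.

The output is 0 only when every input is 1 — NAND of all inputs.

f(X, Y, Z, W) = NOT (((X AND Y) AND Z) AND W)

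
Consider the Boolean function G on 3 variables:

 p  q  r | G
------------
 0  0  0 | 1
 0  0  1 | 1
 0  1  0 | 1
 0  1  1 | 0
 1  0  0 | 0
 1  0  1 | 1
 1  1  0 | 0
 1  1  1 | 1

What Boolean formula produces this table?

G is 0 on only 3 rows — (0,1,1), (1,0,0), (1,1,0). Writing each as a minterm (¬p·q·r, p·¬q·¬r, p·q·¬r) and OR-ing them characterizes exactly where G=0, so G is the negation of that disjunction.

G(p, q, r) = NOT ((((NOT p AND q) AND r) OR ((p AND NOT q) AND NOT r)) OR ((p AND q) AND NOT r))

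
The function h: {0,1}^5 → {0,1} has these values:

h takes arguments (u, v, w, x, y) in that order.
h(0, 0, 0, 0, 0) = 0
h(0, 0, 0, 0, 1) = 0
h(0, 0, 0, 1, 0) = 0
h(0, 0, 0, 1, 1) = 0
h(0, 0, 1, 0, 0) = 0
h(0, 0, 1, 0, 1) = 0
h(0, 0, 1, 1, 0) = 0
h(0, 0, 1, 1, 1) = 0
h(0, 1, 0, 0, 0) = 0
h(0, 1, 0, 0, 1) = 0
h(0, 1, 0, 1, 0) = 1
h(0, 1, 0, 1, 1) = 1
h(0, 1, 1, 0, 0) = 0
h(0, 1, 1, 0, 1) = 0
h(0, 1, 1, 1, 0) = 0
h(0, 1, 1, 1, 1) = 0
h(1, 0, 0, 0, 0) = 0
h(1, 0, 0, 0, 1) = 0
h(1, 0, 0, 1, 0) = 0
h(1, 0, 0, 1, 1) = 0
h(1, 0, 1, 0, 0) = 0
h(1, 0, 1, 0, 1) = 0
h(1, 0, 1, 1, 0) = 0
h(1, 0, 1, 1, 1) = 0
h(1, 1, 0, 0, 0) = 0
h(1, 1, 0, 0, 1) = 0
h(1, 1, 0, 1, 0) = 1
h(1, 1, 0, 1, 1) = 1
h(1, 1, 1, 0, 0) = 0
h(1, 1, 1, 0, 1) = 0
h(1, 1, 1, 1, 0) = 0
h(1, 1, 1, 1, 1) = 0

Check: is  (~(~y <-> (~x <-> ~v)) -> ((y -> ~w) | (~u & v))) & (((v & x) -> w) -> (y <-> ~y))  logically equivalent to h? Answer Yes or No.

Yes

Test each input against both h and the formula:
  u=0, v=0, w=0, x=0, y=0: formula gives 0, h = 0 ✓
  u=0, v=0, w=0, x=0, y=1: formula gives 0, h = 0 ✓
  u=0, v=0, w=0, x=1, y=0: formula gives 0, h = 0 ✓
  u=0, v=0, w=0, x=1, y=1: formula gives 0, h = 0 ✓
  … (the remaining 28 rows also agree.)
No disagreement on any input; they are logically equivalent.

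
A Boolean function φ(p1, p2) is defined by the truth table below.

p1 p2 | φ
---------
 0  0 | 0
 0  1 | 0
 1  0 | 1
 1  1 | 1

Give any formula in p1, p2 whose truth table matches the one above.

The output simply equals p1.

φ(p1, p2) = p1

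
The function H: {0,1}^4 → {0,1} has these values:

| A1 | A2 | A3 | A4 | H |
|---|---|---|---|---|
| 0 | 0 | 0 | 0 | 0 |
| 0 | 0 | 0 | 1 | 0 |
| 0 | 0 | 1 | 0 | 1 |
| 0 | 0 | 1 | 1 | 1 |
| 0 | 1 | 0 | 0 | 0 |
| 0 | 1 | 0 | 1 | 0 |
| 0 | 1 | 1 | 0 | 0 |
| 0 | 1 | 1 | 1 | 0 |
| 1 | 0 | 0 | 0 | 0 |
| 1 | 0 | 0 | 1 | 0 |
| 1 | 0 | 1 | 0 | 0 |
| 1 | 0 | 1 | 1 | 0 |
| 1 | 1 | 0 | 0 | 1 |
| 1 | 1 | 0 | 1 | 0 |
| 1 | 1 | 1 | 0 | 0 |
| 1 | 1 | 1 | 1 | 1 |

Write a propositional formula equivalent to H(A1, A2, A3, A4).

H=1 on 4 inputs: (0,0,1,0), (0,0,1,1), (1,1,0,0), (1,1,1,1). Reading each as a conjunction of literals (¬A1·¬A2·A3·¬A4, ¬A1·¬A2·A3·A4, A1·A2·¬A3·¬A4, A1·A2·A3·A4) and taking the OR gives the canonical DNF.

H(A1, A2, A3, A4) = (((((NOT A1 AND NOT A2) AND A3) AND NOT A4) OR (((NOT A1 AND NOT A2) AND A3) AND A4)) OR (((A1 AND A2) AND NOT A3) AND NOT A4)) OR (((A1 AND A2) AND A3) AND A4)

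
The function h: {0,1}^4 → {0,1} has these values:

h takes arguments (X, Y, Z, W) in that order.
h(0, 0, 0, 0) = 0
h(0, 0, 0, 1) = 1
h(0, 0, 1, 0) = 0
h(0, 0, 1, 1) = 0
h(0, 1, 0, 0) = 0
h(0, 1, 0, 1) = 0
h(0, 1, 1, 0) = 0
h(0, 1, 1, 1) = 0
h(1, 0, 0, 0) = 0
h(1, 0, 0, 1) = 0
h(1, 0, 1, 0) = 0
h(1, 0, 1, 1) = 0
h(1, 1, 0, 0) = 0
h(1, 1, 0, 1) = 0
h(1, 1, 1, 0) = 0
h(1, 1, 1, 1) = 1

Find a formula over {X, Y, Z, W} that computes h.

The 1-rows are (0,0,0,1), (1,1,1,1). Each contributes one minterm — ¬X·¬Y·¬Z·W; X·Y·Z·W — and their disjunction is a sum-of-products form of h.

h(X, Y, Z, W) = (((NOT X AND NOT Y) AND NOT Z) AND W) OR (((X AND Y) AND Z) AND W)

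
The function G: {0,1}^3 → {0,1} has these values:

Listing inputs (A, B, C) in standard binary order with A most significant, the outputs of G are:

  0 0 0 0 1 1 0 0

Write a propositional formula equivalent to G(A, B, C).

G(A, B, C) = ((A · B') · C') + ((A · B') · C)

The 1-rows are (1,0,0), (1,0,1). Each contributes one minterm — A·¬B·¬C; A·¬B·C — and their disjunction is a sum-of-products form of G.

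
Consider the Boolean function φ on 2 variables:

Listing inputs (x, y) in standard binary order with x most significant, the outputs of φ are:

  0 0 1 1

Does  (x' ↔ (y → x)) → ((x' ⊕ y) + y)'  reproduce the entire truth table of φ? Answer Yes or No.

Test each input against both φ and the formula:
  x=0, y=0: formula gives 0, φ = 0 ✓
  x=0, y=1: formula gives 1, but φ = 0 ✗
Since they disagree at (0,1), the expression is not a correct formula for φ.

No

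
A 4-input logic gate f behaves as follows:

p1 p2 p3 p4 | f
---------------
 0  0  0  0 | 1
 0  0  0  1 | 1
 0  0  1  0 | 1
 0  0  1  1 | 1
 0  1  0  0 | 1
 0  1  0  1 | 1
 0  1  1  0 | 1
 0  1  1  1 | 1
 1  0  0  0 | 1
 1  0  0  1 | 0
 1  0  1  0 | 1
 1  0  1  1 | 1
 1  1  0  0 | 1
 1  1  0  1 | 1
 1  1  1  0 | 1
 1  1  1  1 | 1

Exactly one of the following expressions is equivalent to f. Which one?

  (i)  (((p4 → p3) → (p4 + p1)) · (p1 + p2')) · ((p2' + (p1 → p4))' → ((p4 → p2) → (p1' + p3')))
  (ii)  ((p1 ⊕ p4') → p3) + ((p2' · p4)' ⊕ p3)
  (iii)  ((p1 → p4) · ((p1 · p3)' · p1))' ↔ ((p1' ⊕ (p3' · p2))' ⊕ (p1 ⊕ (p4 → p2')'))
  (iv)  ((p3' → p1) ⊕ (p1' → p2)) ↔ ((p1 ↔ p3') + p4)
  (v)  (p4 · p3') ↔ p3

(i) fails at (0,0,0,0): the formula yields 0, f is 1.
(iii) fails at (0,0,0,0): the formula yields 0, f is 1.
(iv) fails at (0,0,0,1): the formula yields 0, f is 1.
(v) fails at (0,0,0,1): the formula yields 0, f is 1.
Only (ii) survives; checking it on all 16 rows confirms it matches f.

ii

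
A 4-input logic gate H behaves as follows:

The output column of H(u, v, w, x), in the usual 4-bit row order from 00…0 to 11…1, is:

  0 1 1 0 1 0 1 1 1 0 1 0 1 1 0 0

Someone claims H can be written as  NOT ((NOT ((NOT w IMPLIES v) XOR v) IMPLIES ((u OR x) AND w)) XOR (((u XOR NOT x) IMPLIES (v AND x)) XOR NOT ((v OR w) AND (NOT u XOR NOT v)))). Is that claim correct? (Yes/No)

Check the formula against H row by row:
  u=0, v=0, w=0, x=0: formula gives 0, H = 0 ✓
  u=0, v=0, w=0, x=1: formula gives 1, H = 1 ✓
  u=0, v=0, w=1, x=0: formula gives 1, H = 1 ✓
  u=0, v=0, w=1, x=1: formula gives 0, H = 0 ✓
  … (the remaining 12 rows also agree.)
Every row agrees, so the formula is equivalent.

Yes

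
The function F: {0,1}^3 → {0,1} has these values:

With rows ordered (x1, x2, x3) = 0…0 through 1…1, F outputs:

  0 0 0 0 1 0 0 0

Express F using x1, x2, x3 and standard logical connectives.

Only row (1,0,0) gives 1. That row's minterm x1·¬x2·¬x3 is F directly.

F(x1, x2, x3) = (x1 ∧ ¬x2) ∧ ¬x3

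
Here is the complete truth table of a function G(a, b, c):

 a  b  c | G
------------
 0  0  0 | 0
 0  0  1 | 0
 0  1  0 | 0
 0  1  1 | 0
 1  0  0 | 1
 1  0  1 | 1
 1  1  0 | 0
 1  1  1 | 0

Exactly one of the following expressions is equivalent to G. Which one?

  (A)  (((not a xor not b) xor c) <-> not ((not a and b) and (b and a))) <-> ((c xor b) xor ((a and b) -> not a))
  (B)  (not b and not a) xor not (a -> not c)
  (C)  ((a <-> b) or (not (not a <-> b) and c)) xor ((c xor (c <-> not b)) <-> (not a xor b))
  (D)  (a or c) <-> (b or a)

A

(B) disagrees with G on (0,0,0) (formula → 1, table → 0); rule it out.
(C) disagrees with G on (0,0,0) (formula → 1, table → 0); rule it out.
(D) disagrees with G on (0,0,0) (formula → 1, table → 0); rule it out.
(A) is the remaining candidate, and it agrees with G on all 8 inputs.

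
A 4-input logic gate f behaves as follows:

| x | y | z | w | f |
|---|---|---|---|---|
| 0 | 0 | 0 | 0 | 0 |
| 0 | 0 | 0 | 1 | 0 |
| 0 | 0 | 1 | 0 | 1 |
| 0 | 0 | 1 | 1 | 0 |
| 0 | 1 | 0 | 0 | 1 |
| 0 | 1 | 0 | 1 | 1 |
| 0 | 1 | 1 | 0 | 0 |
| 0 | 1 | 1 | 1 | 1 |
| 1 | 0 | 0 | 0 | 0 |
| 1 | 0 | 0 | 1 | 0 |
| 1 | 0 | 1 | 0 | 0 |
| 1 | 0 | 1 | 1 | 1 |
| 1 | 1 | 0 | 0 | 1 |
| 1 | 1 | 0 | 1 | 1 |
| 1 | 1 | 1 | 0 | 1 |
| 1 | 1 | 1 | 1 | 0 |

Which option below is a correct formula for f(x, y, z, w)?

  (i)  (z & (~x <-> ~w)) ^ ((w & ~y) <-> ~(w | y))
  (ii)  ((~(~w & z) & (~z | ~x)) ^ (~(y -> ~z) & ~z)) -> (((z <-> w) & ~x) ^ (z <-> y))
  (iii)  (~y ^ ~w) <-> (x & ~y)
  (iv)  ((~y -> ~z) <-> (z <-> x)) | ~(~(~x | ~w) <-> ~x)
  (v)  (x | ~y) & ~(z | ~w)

i

(ii) disagrees with f on (0,0,0,1) (formula → 1, table → 0); rule it out.
(iii) disagrees with f on (0,0,0,0) (formula → 1, table → 0); rule it out.
(iv) disagrees with f on (0,0,0,0) (formula → 1, table → 0); rule it out.
(v) disagrees with f on (0,0,0,1) (formula → 1, table → 0); rule it out.
That leaves (i). Evaluating it on every row reproduces the table of f exactly.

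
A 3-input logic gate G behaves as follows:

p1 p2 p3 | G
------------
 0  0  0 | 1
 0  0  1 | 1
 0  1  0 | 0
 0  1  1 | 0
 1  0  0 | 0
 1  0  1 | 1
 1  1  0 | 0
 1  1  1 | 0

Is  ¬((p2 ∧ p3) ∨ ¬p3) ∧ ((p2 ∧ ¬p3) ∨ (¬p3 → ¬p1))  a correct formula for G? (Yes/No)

Evaluate ¬((p2 ∧ p3) ∨ ¬p3) ∧ ((p2 ∧ ¬p3) ∨ (¬p3 → ¬p1)) on each row and compare to G:
  p1=0, p2=0, p3=0: formula gives 0, but G = 1 ✗
Row (0,0,0) is a counterexample, so the formula is not equivalent to G.

No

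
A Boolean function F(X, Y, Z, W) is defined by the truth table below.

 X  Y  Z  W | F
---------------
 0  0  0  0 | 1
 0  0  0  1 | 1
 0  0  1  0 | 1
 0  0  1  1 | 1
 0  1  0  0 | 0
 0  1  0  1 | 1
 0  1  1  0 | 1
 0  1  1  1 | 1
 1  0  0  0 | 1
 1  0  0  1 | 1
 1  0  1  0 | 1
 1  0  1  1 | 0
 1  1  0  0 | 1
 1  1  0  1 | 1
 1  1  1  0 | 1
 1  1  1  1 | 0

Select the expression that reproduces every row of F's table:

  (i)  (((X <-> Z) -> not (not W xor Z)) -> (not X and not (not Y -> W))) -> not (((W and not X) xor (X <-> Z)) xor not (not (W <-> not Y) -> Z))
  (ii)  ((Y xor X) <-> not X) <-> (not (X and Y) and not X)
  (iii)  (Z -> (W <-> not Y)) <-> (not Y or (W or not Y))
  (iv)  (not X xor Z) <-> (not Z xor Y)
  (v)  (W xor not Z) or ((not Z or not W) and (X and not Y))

i

(ii): at (0,0,0,0) it gives 0, but F = 1 — eliminated.
(iii): at (0,0,1,0) it gives 0, but F = 1 — eliminated.
(iv): at (0,1,0,1) it gives 0, but F = 1 — eliminated.
(v): at (0,0,0,1) it gives 0, but F = 1 — eliminated.
Only (i) survives; checking it on all 16 rows confirms it matches F.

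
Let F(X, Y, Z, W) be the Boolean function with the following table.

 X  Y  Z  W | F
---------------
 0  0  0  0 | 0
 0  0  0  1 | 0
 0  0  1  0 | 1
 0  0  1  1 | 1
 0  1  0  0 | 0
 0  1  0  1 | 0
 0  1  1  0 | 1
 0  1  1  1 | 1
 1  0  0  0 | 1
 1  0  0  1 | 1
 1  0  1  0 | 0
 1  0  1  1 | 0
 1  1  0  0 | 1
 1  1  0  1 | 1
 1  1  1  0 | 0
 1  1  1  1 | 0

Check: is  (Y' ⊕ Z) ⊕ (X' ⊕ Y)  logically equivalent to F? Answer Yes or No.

Test each input against both F and the formula:
  X=0, Y=0, Z=0, W=0: formula gives 0, F = 0 ✓
  X=0, Y=0, Z=0, W=1: formula gives 0, F = 0 ✓
  X=0, Y=0, Z=1, W=0: formula gives 1, F = 1 ✓
  X=0, Y=0, Z=1, W=1: formula gives 1, F = 1 ✓
  …and likewise for the remaining 12 rows.
No disagreement on any input; they are logically equivalent.

Yes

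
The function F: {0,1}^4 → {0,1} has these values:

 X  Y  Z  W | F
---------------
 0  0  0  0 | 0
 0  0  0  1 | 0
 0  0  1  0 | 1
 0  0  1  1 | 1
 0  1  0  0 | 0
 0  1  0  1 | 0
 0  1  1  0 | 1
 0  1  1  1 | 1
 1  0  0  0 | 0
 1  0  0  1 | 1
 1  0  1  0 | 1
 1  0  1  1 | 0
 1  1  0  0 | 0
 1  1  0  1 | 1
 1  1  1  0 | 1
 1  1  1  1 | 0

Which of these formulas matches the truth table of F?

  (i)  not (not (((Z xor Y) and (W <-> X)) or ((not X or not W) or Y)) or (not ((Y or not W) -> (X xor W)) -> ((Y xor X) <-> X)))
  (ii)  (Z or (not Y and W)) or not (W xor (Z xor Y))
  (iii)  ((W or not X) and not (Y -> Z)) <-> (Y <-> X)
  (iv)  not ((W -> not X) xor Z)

(i): at (0,0,1,0) it gives 0, but F = 1 — eliminated.
(ii): at (0,0,0,0) it gives 1, but F = 0 — eliminated.
(iii): at (0,0,1,0) it gives 0, but F = 1 — eliminated.
(iv) is the remaining candidate, and it agrees with F on all 16 inputs.

iv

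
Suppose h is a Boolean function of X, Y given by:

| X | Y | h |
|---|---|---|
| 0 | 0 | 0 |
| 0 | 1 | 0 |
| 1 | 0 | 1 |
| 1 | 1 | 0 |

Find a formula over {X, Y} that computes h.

Only row (1,0) gives 1. That row's minterm X·¬Y is h directly.

h(X, Y) = X AND NOT Y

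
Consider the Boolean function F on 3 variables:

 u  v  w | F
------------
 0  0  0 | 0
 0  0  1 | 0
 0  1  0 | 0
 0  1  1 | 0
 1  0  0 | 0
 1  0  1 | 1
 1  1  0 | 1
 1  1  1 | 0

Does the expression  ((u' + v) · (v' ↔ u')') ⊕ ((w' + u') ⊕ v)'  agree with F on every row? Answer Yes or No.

Test each input against both F and the formula:
  u=0, v=0, w=0: formula gives 0, F = 0 ✓
  u=0, v=0, w=1: formula gives 0, F = 0 ✓
  u=0, v=1, w=0: formula gives 0, F = 0 ✓
  u=0, v=1, w=1: formula gives 0, F = 0 ✓
  u=1, v=0, w=0: formula gives 0, F = 0 ✓
  …and likewise for the remaining 3 rows.
No disagreement on any input; they are logically equivalent.

Yes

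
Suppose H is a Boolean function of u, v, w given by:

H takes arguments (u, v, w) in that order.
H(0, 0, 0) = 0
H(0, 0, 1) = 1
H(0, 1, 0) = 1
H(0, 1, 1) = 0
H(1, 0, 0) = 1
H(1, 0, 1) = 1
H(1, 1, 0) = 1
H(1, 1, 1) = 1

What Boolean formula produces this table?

There are just 2 zero rows: (0,0,0), (0,1,1). Their minterms are ¬u·¬v·¬w, ¬u·v·w; the OR of those covers precisely the 0-outputs, and negating it yields H.

H(u, v, w) = ¬(((¬u ∧ ¬v) ∧ ¬w) ∨ ((¬u ∧ v) ∧ w))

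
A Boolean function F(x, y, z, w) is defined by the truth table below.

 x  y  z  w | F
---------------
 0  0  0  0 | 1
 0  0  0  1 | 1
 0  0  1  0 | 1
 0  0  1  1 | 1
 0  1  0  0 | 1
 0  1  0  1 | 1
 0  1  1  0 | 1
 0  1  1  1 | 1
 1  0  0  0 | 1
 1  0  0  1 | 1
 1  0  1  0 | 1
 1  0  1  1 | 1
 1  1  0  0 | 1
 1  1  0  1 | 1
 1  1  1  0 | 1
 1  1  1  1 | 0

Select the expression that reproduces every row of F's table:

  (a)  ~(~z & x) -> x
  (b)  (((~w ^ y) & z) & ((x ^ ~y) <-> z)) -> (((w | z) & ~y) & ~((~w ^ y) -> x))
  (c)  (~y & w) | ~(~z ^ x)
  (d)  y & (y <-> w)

b

(a) fails at (0,0,0,0): the formula yields 0, F is 1.
(c) fails at (0,0,0,0): the formula yields 0, F is 1.
(d) fails at (0,0,0,0): the formula yields 0, F is 1.
(b) is the remaining candidate, and it agrees with F on all 16 inputs.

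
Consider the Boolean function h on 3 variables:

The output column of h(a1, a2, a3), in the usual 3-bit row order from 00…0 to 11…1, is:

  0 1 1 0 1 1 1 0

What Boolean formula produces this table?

h(a1, a2, a3) = ¬((((¬a1 ∧ ¬a2) ∧ ¬a3) ∨ ((¬a1 ∧ a2) ∧ a3)) ∨ ((a1 ∧ a2) ∧ a3))

There are just 3 zero rows: (0,0,0), (0,1,1), (1,1,1). Their minterms are ¬a1·¬a2·¬a3, ¬a1·a2·a3, a1·a2·a3; the OR of those covers precisely the 0-outputs, and negating it yields h.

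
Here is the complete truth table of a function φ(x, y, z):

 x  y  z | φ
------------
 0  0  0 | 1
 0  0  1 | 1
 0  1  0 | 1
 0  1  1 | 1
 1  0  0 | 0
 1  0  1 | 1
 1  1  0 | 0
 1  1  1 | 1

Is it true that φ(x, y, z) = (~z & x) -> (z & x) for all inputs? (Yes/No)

Evaluate (~z & x) -> (z & x) on each row and compare to φ:
  x=0, y=0, z=0: formula gives 1, φ = 1 ✓
  x=0, y=0, z=1: formula gives 1, φ = 1 ✓
  x=0, y=1, z=0: formula gives 1, φ = 1 ✓
  x=0, y=1, z=1: formula gives 1, φ = 1 ✓
  x=1, y=0, z=0: formula gives 0, φ = 0 ✓
  … (the remaining 3 rows also agree.)
No disagreement on any input; they are logically equivalent.

Yes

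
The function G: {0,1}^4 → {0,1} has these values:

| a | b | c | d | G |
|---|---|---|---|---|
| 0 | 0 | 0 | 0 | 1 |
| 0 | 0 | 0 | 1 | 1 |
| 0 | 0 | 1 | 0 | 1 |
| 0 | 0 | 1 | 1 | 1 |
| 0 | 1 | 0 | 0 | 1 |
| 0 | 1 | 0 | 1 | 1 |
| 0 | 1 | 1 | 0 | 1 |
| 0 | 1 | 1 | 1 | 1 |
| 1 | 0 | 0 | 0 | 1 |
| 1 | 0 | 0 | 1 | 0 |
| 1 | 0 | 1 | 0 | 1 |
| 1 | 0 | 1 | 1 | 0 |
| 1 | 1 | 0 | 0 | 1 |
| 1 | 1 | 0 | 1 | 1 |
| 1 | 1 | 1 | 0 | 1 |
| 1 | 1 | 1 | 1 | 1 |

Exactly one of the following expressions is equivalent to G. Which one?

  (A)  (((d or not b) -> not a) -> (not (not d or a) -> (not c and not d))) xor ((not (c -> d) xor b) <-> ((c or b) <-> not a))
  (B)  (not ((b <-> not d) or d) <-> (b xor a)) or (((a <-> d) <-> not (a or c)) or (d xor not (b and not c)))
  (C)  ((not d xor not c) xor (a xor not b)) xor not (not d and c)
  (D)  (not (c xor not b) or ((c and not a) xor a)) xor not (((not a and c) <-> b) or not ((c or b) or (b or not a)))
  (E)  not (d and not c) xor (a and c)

B

(A) disagrees with G on (0,0,0,0) (formula → 0, table → 1); rule it out.
(C) disagrees with G on (0,0,0,0) (formula → 0, table → 1); rule it out.
(D) disagrees with G on (0,0,0,0) (formula → 0, table → 1); rule it out.
(E) disagrees with G on (0,0,0,1) (formula → 0, table → 1); rule it out.
Only (B) survives; checking it on all 16 rows confirms it matches G.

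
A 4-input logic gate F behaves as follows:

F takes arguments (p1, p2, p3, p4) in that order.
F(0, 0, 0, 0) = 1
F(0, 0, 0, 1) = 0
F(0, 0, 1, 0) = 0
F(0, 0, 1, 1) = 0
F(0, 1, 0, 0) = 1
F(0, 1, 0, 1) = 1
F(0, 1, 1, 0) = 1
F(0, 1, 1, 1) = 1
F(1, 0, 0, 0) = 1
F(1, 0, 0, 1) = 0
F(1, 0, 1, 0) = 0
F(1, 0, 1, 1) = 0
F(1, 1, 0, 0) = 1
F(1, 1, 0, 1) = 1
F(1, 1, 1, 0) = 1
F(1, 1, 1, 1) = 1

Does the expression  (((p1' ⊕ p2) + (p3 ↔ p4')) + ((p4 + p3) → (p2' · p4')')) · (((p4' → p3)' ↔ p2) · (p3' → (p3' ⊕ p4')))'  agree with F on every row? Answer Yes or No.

Yes

Evaluate (((p1' ⊕ p2) + (p3 ↔ p4')) + ((p4 + p3) → (p2' · p4')')) · (((p4' → p3)' ↔ p2) · (p3' → (p3' ⊕ p4')))' on each row and compare to F:
  p1=0, p2=0, p3=0, p4=0: formula gives 1, F = 1 ✓
  p1=0, p2=0, p3=0, p4=1: formula gives 0, F = 0 ✓
  p1=0, p2=0, p3=1, p4=0: formula gives 0, F = 0 ✓
  p1=0, p2=0, p3=1, p4=1: formula gives 0, F = 0 ✓
  …and likewise for the remaining 12 rows.
All 16 rows match — the expression computes F exactly.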